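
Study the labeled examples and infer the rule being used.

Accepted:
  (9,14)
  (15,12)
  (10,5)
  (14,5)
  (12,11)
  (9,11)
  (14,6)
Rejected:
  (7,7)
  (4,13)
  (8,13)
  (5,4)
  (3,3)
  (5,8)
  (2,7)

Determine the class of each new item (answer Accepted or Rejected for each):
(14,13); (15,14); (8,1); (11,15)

Accepted, Accepted, Rejected, Accepted

The pattern is that an item is 'Accepted' exactly when: first ≥ 9.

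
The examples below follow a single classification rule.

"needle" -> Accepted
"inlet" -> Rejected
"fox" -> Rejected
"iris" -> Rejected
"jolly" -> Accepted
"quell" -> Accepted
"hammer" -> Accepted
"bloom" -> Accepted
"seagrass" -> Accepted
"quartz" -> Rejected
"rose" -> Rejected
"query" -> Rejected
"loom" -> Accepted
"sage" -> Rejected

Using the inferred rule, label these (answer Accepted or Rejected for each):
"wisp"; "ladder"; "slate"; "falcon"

Rejected, Accepted, Rejected, Rejected

One predicate separates the groups cleanly: has a double letter.
"wisp" — no doubled letter, hence Rejected. "ladder" — 'dd' doubled, hence Accepted. "slate" — no doubled letter, hence Rejected. "falcon" — no doubled letter, hence Rejected.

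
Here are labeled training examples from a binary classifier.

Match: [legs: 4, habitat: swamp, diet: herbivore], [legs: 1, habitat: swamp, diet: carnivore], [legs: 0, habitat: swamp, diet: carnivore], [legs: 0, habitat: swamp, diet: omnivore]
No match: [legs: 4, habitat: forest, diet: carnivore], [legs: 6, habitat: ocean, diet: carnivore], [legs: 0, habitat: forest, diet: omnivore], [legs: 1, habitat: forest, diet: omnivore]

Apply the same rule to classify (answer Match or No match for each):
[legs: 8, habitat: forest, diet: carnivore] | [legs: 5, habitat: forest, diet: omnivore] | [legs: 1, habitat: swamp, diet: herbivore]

The classifier is using: habitat is swamp.
No match: [legs: 8, habitat: forest, diet: carnivore], since habitat is forest. No match: [legs: 5, habitat: forest, diet: omnivore], since habitat is forest. Match: [legs: 1, habitat: swamp, diet: herbivore], since habitat is swamp.

No match, No match, Match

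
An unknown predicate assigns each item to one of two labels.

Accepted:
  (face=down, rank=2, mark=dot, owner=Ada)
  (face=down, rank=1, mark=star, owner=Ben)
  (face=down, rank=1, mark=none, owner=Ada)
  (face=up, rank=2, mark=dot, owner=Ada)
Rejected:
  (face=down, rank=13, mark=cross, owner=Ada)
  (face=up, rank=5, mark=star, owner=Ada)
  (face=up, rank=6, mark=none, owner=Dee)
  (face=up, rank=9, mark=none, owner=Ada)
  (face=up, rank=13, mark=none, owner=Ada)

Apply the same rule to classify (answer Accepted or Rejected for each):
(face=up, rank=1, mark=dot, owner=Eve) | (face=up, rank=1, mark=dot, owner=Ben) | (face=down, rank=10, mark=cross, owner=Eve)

The distinguishing property — rank ≤ 2 — holds for all the 'Accepted' cases and none of the 'Rejected' cases.
(face=up, rank=1, mark=dot, owner=Eve): rank = 1 — matches, so Accepted.
(face=up, rank=1, mark=dot, owner=Ben): rank = 1 — matches, so Accepted.
(face=down, rank=10, mark=cross, owner=Eve): rank = 10 — doesn't match, so Rejected.

Accepted, Accepted, Rejected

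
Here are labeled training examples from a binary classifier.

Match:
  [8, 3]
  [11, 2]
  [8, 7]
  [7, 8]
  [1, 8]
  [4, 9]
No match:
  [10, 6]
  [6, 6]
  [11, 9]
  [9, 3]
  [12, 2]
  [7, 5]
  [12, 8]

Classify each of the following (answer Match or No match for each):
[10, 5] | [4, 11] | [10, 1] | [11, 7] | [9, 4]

Checking candidate rules against both groups, what survives is: sum is odd.
Match: [10, 5], since 10+5 = 15. Match: [4, 11], since 4+11 = 15. Match: [10, 1], since 10+1 = 11. No match: [11, 7], since 11+7 = 18. Match: [9, 4], since 9+4 = 13.

Match, Match, Match, No match, Match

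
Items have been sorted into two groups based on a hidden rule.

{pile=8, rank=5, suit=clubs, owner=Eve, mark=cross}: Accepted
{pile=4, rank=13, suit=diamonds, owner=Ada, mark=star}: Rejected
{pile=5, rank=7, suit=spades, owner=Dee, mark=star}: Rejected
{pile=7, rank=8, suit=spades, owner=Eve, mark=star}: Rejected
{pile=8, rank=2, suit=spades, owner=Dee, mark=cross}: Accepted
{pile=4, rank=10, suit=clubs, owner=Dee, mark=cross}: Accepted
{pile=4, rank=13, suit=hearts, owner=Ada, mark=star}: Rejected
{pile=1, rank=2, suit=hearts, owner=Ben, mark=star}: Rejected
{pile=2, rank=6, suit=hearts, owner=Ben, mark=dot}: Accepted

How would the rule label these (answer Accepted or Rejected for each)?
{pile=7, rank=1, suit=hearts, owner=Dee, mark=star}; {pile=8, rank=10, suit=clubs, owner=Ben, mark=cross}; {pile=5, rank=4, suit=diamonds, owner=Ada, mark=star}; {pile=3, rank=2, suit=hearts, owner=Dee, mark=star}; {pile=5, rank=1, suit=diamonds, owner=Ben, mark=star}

The common property of the 'Accepted' items is: mark is not star. No 'Rejected' item has it.
{pile=7, rank=1, suit=hearts, owner=Dee, mark=star} — mark is star, hence Rejected. {pile=8, rank=10, suit=clubs, owner=Ben, mark=cross} — mark is cross, hence Accepted. {pile=5, rank=4, suit=diamonds, owner=Ada, mark=star} — mark is star, hence Rejected. {pile=3, rank=2, suit=hearts, owner=Dee, mark=star} — mark is star, hence Rejected. {pile=5, rank=1, suit=diamonds, owner=Ben, mark=star} — mark is star, hence Rejected.

Rejected, Accepted, Rejected, Rejected, Rejected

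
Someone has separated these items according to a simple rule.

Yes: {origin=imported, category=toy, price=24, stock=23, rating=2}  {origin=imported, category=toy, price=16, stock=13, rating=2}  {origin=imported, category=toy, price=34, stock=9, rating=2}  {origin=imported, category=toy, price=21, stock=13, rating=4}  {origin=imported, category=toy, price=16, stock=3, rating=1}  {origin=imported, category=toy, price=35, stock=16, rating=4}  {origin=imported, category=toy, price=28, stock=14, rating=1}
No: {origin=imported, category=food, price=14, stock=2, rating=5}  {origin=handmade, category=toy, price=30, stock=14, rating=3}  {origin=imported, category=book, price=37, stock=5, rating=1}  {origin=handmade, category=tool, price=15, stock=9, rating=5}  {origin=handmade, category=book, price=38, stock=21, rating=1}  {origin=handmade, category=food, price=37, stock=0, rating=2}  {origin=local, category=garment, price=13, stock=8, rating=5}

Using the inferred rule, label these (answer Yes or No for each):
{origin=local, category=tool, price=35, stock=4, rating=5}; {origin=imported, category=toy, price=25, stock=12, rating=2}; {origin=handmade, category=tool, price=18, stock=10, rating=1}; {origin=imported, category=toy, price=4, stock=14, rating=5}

'Yes' ⟺ category is toy AND origin is imported.
{origin=local, category=tool, price=35, stock=4, rating=5}: category is tool, origin is local — doesn't match, so No. {origin=imported, category=toy, price=25, stock=12, rating=2}: category is toy, origin is imported — fits, so Yes. {origin=handmade, category=tool, price=18, stock=10, rating=1}: category is tool, origin is handmade — doesn't match, so No. {origin=imported, category=toy, price=4, stock=14, rating=5}: category is toy, origin is imported — fits, so Yes.

No, Yes, No, Yes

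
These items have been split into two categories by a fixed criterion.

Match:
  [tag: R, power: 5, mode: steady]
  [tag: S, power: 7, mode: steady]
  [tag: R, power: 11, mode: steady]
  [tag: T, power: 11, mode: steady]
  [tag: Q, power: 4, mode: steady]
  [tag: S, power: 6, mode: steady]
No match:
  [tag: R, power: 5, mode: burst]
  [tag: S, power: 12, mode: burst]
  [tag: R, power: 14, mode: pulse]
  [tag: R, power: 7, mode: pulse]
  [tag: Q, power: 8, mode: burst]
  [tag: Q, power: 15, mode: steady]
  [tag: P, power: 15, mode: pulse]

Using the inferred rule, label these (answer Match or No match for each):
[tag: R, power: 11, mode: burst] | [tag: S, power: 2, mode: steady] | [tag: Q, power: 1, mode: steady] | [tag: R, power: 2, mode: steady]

No match, Match, Match, Match

All 'Match' examples share one property — mode is steady AND power ≤ 11 — and every 'No match' example lacks it.
[tag: R, power: 11, mode: burst]: mode is burst, power = 11, does not pass → No match. [tag: S, power: 2, mode: steady]: mode is steady, power = 2, satisfies this → Match. [tag: Q, power: 1, mode: steady]: mode is steady, power = 1, satisfies this → Match. [tag: R, power: 2, mode: steady]: mode is steady, power = 2, satisfies this → Match.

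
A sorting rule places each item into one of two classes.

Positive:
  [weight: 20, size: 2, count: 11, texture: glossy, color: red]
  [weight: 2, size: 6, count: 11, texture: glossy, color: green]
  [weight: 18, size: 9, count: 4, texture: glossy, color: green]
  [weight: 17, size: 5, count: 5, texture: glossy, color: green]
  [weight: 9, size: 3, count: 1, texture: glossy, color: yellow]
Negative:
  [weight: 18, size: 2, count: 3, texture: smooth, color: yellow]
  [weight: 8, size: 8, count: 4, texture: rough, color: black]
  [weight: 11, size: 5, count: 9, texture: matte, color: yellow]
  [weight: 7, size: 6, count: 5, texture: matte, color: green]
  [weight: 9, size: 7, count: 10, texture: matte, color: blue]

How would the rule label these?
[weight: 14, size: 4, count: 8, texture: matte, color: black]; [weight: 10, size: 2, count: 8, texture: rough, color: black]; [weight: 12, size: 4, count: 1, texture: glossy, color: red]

Negative, Negative, Positive

A rule that fits every label: texture is glossy — true of each 'Positive' example, false of each 'Negative' one.
Negative: [weight: 14, size: 4, count: 8, texture: matte, color: black], since texture is matte.
Negative: [weight: 10, size: 2, count: 8, texture: rough, color: black], since texture is rough.
Positive: [weight: 12, size: 4, count: 1, texture: glossy, color: red], since texture is glossy.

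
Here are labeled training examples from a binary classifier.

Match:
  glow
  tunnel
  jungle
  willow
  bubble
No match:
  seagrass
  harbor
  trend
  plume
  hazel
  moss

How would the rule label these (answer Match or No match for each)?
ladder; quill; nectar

The pattern is that an item is 'Match' exactly when: even length AND contains 'l'.
ladder: length 6, has 'l', satisfies this → Match. quill: length 5, has 'l', doesn't qualify → No match. nectar: length 6, no 'l', doesn't qualify → No match.

Match, No match, No match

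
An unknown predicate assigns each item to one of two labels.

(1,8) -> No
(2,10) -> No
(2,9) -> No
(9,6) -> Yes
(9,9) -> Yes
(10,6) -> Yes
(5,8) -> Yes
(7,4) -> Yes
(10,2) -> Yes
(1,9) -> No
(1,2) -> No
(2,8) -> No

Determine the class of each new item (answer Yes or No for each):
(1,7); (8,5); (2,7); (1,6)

No, Yes, No, No

A rule that fits every label: first ≥ 4 — true of each 'Yes' example, false of each 'No' one.
(1,7): No (first 1).
(8,5): Yes (first 8).
(2,7): No (first 2).
(1,6): No (first 1).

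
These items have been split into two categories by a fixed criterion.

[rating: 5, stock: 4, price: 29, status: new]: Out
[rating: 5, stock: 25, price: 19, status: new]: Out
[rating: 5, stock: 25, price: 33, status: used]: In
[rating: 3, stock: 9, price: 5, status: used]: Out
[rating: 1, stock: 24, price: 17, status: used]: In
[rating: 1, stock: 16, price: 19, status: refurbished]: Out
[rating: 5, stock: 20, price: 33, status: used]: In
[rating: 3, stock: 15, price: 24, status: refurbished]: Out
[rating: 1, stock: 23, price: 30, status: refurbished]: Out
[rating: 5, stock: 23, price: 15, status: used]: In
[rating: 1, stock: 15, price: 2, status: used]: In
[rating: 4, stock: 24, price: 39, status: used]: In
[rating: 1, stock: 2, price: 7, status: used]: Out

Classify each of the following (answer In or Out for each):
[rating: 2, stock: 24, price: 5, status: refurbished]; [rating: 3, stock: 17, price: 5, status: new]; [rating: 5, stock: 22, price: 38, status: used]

A rule that fits every label: status is used AND stock ≥ 15 — true of each 'In' example, false of each 'Out' one.
[rating: 2, stock: 24, price: 5, status: refurbished] → status is refurbished, stock = 24 → Out. [rating: 3, stock: 17, price: 5, status: new] → status is new, stock = 17 → Out. [rating: 5, stock: 22, price: 38, status: used] → status is used, stock = 22 → In.

Out, Out, In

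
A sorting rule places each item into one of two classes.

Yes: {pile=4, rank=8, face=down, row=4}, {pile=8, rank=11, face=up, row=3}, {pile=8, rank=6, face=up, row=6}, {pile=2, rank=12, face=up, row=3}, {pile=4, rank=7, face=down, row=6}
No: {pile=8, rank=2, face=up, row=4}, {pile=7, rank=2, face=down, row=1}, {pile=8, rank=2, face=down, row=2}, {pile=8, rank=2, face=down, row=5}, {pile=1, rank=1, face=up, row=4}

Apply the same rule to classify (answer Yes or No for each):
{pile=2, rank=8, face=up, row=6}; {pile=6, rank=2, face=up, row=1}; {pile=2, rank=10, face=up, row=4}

Yes, No, Yes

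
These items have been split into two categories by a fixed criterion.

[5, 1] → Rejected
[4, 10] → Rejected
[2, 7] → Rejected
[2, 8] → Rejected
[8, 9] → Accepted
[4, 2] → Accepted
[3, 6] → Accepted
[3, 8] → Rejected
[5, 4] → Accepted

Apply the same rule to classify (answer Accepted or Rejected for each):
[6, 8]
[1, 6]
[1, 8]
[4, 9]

Accepted, Rejected, Rejected, Rejected

'Accepted' ⟺ |first − second| ≤ 3.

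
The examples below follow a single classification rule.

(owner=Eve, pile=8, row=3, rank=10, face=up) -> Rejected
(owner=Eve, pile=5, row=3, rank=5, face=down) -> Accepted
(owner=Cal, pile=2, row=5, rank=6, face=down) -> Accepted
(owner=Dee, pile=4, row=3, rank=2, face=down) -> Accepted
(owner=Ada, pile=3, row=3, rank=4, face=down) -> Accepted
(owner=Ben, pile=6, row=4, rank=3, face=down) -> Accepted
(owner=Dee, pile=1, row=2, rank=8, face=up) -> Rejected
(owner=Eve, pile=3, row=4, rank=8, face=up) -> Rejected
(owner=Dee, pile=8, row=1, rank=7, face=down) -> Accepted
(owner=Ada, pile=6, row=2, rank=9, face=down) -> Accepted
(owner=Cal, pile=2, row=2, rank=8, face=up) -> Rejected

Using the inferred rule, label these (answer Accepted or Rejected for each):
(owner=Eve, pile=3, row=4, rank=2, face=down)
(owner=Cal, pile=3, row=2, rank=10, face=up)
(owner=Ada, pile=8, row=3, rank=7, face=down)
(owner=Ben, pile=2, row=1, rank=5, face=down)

The classifier is using: face is down.
(owner=Eve, pile=3, row=4, rank=2, face=down): face is down, matches → Accepted.
(owner=Cal, pile=3, row=2, rank=10, face=up): face is up, fails this test → Rejected.
(owner=Ada, pile=8, row=3, rank=7, face=down): face is down, matches → Accepted.
(owner=Ben, pile=2, row=1, rank=5, face=down): face is down, matches → Accepted.

Accepted, Rejected, Accepted, Accepted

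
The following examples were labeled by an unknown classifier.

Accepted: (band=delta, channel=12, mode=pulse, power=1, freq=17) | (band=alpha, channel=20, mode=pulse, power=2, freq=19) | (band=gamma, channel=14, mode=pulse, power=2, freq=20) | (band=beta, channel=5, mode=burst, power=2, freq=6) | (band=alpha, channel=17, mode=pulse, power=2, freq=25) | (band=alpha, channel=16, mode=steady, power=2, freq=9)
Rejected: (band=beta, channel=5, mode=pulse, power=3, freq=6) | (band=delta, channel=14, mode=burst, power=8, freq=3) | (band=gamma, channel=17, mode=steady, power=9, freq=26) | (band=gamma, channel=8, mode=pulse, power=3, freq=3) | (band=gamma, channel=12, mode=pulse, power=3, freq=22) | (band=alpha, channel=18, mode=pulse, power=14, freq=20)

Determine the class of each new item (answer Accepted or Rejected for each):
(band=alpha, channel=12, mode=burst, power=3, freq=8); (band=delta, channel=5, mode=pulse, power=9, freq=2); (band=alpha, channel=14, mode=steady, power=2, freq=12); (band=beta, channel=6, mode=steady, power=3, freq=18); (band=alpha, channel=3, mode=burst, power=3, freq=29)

Rejected, Rejected, Accepted, Rejected, Rejected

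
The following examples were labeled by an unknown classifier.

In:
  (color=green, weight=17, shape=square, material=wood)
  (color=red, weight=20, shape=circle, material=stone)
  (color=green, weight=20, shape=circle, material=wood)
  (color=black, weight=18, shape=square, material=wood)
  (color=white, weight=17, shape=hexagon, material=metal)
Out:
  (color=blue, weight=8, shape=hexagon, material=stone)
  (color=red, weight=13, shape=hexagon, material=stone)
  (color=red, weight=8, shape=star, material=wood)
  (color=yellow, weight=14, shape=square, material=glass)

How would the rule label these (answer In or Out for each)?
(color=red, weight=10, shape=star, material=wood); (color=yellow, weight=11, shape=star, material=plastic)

The pattern is that an item is 'In' exactly when: weight ≥ 17.

Out, Out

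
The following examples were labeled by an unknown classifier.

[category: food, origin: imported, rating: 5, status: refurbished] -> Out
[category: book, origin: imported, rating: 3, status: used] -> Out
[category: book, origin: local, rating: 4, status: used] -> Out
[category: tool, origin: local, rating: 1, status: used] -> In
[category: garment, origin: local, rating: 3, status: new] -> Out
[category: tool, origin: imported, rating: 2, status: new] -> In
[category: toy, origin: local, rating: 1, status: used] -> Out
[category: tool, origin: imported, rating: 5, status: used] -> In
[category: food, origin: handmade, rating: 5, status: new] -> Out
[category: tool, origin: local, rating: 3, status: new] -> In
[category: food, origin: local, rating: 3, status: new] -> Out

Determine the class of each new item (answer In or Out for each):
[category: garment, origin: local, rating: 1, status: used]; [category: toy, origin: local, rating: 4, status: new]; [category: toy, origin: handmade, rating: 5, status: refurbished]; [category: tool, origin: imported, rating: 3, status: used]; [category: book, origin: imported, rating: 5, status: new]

Out, Out, Out, In, Out

The rule appears to be: category is tool.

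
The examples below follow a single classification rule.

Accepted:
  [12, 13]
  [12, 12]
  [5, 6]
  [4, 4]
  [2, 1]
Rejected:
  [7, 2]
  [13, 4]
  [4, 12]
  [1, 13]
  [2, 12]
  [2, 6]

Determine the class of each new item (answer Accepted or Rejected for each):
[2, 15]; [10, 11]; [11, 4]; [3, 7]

Rejected, Accepted, Rejected, Rejected

Rule: |first − second| ≤ 1. This holds for each 'Accepted' example and fails for each 'Rejected' one.
[2, 15] → |2−15| = 13 → Rejected. [10, 11] → |10−11| = 1 → Accepted. [11, 4] → |11−4| = 7 → Rejected. [3, 7] → |3−7| = 4 → Rejected.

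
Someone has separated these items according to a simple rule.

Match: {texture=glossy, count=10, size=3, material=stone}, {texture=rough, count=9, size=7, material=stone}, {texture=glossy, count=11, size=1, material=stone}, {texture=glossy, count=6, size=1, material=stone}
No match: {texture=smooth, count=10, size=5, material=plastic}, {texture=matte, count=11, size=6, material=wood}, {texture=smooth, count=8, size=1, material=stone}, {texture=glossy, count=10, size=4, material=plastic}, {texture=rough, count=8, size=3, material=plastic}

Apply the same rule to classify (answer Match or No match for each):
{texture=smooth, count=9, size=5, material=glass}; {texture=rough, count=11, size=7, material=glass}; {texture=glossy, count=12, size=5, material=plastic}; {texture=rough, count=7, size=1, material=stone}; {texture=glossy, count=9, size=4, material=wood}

No match, No match, No match, Match, No match

The pattern is that an item is 'Match' exactly when: material is stone AND count ≠ 8.
{texture=smooth, count=9, size=5, material=glass} — material is glass, count = 9, hence No match.
{texture=rough, count=11, size=7, material=glass} — material is glass, count = 11, hence No match.
{texture=glossy, count=12, size=5, material=plastic} — material is plastic, count = 12, hence No match.
{texture=rough, count=7, size=1, material=stone} — material is stone, count = 7, hence Match.
{texture=glossy, count=9, size=4, material=wood} — material is wood, count = 9, hence No match.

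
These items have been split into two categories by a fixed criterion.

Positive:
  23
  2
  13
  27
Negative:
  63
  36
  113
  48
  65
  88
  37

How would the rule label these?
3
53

'Positive' ⟺ at most 27.
3: Positive (3 ≤ 27).
53: Negative (53 > 27).

Positive, Negative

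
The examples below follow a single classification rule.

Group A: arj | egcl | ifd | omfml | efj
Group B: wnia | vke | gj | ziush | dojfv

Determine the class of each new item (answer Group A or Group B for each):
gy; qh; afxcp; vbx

The distinguishing property — starts with a vowel — holds for all the 'Group A' cases and none of the 'Group B' cases.
gy: starts with 'g', does not satisfy this → Group B.
qh: starts with 'q', does not satisfy this → Group B.
afxcp: starts with 'a', checks out → Group A.
vbx: starts with 'v', does not satisfy this → Group B.

Group B, Group B, Group A, Group B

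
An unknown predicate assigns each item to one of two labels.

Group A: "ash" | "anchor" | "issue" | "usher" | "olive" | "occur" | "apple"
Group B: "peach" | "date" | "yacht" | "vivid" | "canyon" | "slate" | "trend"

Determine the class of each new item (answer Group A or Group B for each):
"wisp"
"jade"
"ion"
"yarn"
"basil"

Group B, Group B, Group A, Group B, Group B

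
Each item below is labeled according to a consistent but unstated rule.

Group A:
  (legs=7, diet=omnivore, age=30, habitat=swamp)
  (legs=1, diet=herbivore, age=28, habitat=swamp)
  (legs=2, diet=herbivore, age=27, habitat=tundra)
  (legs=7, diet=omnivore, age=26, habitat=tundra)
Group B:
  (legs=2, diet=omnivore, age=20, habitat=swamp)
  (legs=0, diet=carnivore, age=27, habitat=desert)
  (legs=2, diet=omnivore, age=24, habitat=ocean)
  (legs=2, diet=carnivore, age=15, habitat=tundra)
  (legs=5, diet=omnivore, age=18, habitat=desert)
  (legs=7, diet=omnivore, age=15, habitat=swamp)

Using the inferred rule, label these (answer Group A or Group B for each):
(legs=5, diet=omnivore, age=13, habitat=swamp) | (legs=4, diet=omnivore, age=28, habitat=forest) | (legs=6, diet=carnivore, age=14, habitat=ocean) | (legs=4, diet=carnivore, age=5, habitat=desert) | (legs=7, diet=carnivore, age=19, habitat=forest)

'Group A' ⟺ age ≥ 26 AND legs ≥ 1.

Group B, Group A, Group B, Group B, Group B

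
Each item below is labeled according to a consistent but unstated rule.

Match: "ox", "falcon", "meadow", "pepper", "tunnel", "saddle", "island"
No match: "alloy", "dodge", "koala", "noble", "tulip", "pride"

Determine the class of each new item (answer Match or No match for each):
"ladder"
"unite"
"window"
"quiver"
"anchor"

Rule: even length. This holds for each 'Match' example and fails for each 'No match' one.
"ladder": length 6 — satisfies this, so Match.
"unite": length 5 — doesn't match, so No match.
"window": length 6 — satisfies this, so Match.
"quiver": length 6 — satisfies this, so Match.
"anchor": length 6 — satisfies this, so Match.

Match, No match, Match, Match, Match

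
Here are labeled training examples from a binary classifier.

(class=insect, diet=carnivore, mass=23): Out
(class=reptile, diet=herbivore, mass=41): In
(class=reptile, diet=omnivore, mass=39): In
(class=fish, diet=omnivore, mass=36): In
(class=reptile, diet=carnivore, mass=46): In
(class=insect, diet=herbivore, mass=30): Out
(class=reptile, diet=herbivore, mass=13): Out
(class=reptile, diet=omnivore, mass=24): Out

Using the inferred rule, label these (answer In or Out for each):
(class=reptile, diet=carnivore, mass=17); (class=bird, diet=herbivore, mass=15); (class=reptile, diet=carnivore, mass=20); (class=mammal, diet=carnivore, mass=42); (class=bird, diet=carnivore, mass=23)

Out, Out, Out, In, Out

Every 'In' example satisfies: mass ≥ 36. None of the 'Out' examples do.
(class=reptile, diet=carnivore, mass=17) — mass = 17, hence Out.
(class=bird, diet=herbivore, mass=15) — mass = 15, hence Out.
(class=reptile, diet=carnivore, mass=20) — mass = 20, hence Out.
(class=mammal, diet=carnivore, mass=42) — mass = 42, hence In.
(class=bird, diet=carnivore, mass=23) — mass = 23, hence Out.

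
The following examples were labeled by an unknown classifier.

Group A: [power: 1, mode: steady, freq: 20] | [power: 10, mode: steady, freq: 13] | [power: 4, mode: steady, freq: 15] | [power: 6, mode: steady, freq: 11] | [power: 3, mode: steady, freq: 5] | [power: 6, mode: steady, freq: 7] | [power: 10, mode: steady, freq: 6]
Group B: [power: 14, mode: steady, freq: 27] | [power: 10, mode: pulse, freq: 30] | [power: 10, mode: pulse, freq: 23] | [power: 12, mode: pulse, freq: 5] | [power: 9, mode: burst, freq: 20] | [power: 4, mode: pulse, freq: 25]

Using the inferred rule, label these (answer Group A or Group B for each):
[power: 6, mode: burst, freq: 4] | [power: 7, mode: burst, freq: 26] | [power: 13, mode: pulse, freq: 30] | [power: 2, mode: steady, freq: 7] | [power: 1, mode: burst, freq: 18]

Group B, Group B, Group B, Group A, Group B

The pattern is that an item is 'Group A' exactly when: mode is steady AND freq ≤ 20.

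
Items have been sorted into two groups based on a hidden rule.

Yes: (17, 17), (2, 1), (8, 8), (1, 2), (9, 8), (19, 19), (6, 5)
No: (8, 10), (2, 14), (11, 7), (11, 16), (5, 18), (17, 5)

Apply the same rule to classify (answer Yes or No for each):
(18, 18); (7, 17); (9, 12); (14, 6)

Rule: |first − second| ≤ 1. This holds for each 'Yes' example and fails for each 'No' one.
Yes: (18, 18), since |18−18| = 0. No: (7, 17), since |7−17| = 10. No: (9, 12), since |9−12| = 3. No: (14, 6), since |14−6| = 8.

Yes, No, No, No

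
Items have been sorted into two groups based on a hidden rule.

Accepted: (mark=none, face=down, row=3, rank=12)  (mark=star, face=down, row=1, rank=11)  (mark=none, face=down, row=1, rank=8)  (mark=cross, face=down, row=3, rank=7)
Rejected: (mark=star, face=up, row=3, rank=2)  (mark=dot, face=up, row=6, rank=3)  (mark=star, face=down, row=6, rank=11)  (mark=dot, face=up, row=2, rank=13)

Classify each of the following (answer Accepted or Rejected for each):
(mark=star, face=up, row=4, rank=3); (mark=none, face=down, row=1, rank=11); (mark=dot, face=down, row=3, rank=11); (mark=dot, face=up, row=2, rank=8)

The classifier is using: face is down AND row ≤ 3.
(mark=star, face=up, row=4, rank=3): face is up, row = 4, fails the rule → Rejected.
(mark=none, face=down, row=1, rank=11): face is down, row = 1, matches → Accepted.
(mark=dot, face=down, row=3, rank=11): face is down, row = 3, matches → Accepted.
(mark=dot, face=up, row=2, rank=8): face is up, row = 2, fails the rule → Rejected.

Rejected, Accepted, Accepted, Rejected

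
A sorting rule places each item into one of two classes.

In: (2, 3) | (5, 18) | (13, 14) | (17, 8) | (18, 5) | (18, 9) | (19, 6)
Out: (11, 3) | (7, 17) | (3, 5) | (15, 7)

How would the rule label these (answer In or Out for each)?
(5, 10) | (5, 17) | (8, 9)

'In' ⟺ sum is odd.
(5, 10) → 5+10 = 15 → In.
(5, 17) → 5+17 = 22 → Out.
(8, 9) → 8+9 = 17 → In.

In, Out, In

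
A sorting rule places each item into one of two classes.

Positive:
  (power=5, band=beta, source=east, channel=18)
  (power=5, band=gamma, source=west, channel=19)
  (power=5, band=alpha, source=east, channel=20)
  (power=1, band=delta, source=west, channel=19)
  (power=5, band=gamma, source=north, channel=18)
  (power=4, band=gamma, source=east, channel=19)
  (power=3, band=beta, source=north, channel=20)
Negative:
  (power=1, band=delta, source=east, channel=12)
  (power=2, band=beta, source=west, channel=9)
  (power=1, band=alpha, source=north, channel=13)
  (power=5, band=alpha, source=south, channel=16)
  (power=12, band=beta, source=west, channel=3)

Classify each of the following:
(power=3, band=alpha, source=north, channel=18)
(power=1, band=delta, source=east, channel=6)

Positive, Negative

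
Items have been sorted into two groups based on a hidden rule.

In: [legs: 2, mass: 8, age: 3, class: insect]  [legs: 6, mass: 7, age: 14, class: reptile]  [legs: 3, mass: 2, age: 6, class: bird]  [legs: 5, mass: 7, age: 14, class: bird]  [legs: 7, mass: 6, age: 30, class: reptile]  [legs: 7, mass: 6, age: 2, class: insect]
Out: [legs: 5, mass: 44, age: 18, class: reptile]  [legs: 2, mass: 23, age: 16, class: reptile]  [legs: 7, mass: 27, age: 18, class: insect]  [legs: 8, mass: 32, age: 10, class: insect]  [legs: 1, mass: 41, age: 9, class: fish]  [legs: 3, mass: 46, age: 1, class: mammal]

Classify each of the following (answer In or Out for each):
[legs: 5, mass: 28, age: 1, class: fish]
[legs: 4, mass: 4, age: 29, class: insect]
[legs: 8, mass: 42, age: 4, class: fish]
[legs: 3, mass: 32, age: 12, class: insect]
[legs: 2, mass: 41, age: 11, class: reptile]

All 'In' examples share one property — mass ≤ 8 — and every 'Out' example lacks it.
Out: [legs: 5, mass: 28, age: 1, class: fish], since mass = 28.
In: [legs: 4, mass: 4, age: 29, class: insect], since mass = 4.
Out: [legs: 8, mass: 42, age: 4, class: fish], since mass = 42.
Out: [legs: 3, mass: 32, age: 12, class: insect], since mass = 32.
Out: [legs: 2, mass: 41, age: 11, class: reptile], since mass = 41.

Out, In, Out, Out, Out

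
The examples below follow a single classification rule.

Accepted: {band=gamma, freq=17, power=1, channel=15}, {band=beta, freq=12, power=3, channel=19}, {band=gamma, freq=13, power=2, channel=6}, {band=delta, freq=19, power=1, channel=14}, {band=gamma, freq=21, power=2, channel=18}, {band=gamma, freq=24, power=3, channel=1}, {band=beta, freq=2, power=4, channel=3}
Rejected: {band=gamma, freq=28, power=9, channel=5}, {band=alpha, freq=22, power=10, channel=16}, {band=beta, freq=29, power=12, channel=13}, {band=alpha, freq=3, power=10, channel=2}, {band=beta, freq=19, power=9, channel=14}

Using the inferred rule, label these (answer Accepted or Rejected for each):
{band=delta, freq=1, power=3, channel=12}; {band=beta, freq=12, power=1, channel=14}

Accepted, Accepted

Every 'Accepted' example satisfies: power ≤ 4. None of the 'Rejected' examples do.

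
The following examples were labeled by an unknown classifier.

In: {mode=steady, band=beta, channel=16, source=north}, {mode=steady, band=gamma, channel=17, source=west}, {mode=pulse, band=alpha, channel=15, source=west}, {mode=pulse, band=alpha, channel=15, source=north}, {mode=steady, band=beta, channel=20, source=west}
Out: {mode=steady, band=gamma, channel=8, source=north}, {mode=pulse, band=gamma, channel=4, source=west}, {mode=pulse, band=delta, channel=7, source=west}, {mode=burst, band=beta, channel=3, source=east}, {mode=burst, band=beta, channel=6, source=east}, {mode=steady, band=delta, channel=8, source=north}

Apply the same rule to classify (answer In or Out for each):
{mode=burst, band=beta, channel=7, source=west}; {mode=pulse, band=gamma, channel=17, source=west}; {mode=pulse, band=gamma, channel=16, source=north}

The simplest hypothesis consistent with all the labels is: channel ≥ 15.

Out, In, In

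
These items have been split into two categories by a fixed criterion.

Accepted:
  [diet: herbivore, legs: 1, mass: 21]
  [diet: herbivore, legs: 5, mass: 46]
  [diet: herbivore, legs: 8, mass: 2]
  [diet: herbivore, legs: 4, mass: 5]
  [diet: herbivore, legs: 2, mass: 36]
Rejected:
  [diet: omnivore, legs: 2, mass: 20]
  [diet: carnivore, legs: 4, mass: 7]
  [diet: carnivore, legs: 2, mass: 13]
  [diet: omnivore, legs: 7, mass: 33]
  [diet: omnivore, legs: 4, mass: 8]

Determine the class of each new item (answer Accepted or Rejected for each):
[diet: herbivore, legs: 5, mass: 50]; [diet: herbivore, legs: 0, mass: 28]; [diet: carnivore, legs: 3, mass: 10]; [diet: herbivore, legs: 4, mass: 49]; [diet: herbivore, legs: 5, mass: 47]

Accepted, Accepted, Rejected, Accepted, Accepted

Rule: diet is herbivore. This holds for each 'Accepted' example and fails for each 'Rejected' one.
[diet: herbivore, legs: 5, mass: 50]: diet is herbivore, meets the rule → Accepted. [diet: herbivore, legs: 0, mass: 28]: diet is herbivore, meets the rule → Accepted. [diet: carnivore, legs: 3, mass: 10]: diet is carnivore, fails the rule → Rejected. [diet: herbivore, legs: 4, mass: 49]: diet is herbivore, meets the rule → Accepted. [diet: herbivore, legs: 5, mass: 47]: diet is herbivore, meets the rule → Accepted.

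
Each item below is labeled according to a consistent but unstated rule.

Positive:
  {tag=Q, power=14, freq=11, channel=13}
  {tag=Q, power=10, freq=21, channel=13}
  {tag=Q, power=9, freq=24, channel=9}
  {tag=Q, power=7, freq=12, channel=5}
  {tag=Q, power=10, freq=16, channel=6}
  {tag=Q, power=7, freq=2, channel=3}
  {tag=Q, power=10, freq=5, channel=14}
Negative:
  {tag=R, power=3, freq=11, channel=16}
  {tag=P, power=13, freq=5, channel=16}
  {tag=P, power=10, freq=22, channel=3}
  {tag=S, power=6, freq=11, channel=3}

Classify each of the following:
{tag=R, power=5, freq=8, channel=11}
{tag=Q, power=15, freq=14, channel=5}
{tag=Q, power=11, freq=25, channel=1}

One predicate separates the groups cleanly: tag is Q.
{tag=R, power=5, freq=8, channel=11}: tag is R, doesn't match → Negative. {tag=Q, power=15, freq=14, channel=5}: tag is Q, qualifies → Positive. {tag=Q, power=11, freq=25, channel=1}: tag is Q, qualifies → Positive.

Negative, Positive, Positive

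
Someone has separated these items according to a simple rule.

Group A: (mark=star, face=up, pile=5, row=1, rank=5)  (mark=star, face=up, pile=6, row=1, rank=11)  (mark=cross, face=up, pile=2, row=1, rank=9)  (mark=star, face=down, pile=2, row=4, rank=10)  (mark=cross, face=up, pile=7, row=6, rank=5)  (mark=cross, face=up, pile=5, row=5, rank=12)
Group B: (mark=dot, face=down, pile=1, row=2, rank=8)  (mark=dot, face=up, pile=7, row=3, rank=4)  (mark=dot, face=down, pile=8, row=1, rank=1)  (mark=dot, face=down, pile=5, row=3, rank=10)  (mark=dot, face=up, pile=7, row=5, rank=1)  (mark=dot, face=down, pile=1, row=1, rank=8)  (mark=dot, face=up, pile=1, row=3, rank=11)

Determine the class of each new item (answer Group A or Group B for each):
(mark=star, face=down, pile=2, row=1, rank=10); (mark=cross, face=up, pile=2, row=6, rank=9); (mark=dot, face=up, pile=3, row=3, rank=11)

Looking at the examples, the only property every 'Group A' case has and every 'Group B' case lacks is: mark is not dot.
(mark=star, face=down, pile=2, row=1, rank=10): mark is star — qualifies, so Group A. (mark=cross, face=up, pile=2, row=6, rank=9): mark is cross — qualifies, so Group A. (mark=dot, face=up, pile=3, row=3, rank=11): mark is dot — fails this test, so Group B.

Group A, Group A, Group B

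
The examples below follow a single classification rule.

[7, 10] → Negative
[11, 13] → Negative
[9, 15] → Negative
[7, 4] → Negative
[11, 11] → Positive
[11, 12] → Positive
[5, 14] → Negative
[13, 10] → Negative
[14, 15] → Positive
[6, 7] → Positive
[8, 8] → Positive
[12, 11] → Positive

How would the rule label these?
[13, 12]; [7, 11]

Positive, Negative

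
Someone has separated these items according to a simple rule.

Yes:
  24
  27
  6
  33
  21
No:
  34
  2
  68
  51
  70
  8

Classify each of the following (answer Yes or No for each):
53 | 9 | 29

The distinguishing property — multiple of 3 AND at most 33 — holds for all the 'Yes' cases and none of the 'No' cases.
53 → 53 = 3·17 + 2, 53 > 33 → No.
9 → 9 = 3·3, 9 ≤ 33 → Yes.
29 → 29 = 3·9 + 2, 29 ≤ 33 → No.

No, Yes, No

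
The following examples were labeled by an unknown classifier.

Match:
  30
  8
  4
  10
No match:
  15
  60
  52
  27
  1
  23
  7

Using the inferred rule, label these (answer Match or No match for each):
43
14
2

Rule: even AND at most 30. This holds for each 'Match' example and fails for each 'No match' one.
43: 43 is odd, 43 > 30 — does not pass, so No match. 14: 14 is even, 14 ≤ 30 — checks out, so Match. 2: 2 is even, 2 ≤ 30 — checks out, so Match.

No match, Match, Match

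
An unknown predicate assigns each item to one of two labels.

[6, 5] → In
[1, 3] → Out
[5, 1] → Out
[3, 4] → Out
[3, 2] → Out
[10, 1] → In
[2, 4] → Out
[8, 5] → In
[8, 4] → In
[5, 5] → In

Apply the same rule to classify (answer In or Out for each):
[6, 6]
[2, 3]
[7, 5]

The simplest hypothesis consistent with all the labels is: sum ≥ 10.
[6, 6] — 6+6 = 12, hence In. [2, 3] — 2+3 = 5, hence Out. [7, 5] — 7+5 = 12, hence In.

In, Out, In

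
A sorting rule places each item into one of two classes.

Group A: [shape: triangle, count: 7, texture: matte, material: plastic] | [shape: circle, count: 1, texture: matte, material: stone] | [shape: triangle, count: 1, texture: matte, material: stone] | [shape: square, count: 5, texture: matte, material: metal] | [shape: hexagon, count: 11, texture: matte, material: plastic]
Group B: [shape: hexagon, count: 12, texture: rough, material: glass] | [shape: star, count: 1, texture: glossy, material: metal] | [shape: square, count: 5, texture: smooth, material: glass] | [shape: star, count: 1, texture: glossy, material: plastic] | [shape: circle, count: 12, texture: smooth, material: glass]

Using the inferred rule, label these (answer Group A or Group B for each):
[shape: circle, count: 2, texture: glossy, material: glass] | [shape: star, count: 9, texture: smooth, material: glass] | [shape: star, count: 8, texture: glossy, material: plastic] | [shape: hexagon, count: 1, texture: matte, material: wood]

Group B, Group B, Group B, Group A

The rule appears to be: texture is matte.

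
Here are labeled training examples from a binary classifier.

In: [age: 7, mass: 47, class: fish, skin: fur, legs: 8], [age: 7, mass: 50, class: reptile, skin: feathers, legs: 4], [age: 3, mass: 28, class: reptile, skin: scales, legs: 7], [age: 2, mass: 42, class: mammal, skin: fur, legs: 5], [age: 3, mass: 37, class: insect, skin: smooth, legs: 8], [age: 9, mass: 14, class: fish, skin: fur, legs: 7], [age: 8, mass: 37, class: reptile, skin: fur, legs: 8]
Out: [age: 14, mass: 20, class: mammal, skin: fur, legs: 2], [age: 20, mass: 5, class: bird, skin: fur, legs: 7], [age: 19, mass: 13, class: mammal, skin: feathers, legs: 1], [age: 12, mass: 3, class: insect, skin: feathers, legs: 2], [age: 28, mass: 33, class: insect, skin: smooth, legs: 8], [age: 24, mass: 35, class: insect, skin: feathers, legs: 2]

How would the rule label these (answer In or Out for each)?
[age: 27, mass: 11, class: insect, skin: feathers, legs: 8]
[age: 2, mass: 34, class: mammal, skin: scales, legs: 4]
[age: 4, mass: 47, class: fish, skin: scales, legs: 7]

Out, In, In

The common property of the 'In' items is: age ≤ 9. No 'Out' item has it.
[age: 27, mass: 11, class: insect, skin: feathers, legs: 8]: age = 27 — doesn't match, so Out. [age: 2, mass: 34, class: mammal, skin: scales, legs: 4]: age = 2 — has this property, so In. [age: 4, mass: 47, class: fish, skin: scales, legs: 7]: age = 4 — has this property, so In.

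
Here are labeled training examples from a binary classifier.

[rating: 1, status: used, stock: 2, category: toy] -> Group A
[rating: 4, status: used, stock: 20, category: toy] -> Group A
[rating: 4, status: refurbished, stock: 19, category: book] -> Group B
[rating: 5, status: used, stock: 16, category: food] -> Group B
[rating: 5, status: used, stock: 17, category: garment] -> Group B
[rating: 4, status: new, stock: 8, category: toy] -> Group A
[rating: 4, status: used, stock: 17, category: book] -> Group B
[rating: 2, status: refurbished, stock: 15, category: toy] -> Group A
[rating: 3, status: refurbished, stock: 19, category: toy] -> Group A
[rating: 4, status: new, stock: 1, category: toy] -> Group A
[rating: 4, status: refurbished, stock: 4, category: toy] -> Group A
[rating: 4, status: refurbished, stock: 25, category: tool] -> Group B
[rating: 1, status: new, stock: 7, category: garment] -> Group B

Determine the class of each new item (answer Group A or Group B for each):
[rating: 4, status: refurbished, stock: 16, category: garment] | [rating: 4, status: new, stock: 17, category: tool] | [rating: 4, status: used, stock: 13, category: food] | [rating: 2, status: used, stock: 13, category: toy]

Group B, Group B, Group B, Group A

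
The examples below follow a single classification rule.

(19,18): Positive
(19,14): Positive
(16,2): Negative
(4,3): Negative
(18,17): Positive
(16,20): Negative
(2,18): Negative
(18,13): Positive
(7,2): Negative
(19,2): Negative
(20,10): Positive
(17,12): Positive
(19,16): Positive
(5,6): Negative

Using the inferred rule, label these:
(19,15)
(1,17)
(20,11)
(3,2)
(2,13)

Every 'Positive' example satisfies: first > second AND sum ≥ 29. None of the 'Negative' examples do.
(19,15) — 19 > 15, 19+15 = 34, hence Positive.
(1,17) — 1 < 17, 1+17 = 18, hence Negative.
(20,11) — 20 > 11, 20+11 = 31, hence Positive.
(3,2) — 3 > 2, 3+2 = 5, hence Negative.
(2,13) — 2 < 13, 2+13 = 15, hence Negative.

Positive, Negative, Positive, Negative, Negative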